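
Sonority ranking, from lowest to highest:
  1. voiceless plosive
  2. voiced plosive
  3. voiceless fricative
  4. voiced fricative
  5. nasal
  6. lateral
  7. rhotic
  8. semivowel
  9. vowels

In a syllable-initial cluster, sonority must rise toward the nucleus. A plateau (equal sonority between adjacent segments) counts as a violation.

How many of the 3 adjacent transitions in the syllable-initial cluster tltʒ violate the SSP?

/t/ — voiceless plosive, sonority 1.
/l/ — lateral, sonority 6.
/t/ — voiceless plosive, sonority 1.
/ʒ/ — voiced fricative, sonority 4.
/t/→/l/: 1→6 (rises) — ok.
/l/→/t/: 6→1 (does not rise) — violation.
/t/→/ʒ/: 1→4 (rises) — ok.

1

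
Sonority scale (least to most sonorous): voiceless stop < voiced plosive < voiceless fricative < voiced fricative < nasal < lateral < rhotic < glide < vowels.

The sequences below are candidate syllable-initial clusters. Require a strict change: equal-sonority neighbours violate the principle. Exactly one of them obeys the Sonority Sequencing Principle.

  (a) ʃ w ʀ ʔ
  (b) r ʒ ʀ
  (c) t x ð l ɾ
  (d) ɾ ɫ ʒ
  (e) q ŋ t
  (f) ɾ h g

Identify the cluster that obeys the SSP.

(a) 3-8-7-1 → violates
(b) 7-4-7 → violates
(c) 1-3-4-6-7 → obeys
(d) 7-6-4 → violates
(e) 1-5-1 → violates
(f) 7-3-2 → violates

c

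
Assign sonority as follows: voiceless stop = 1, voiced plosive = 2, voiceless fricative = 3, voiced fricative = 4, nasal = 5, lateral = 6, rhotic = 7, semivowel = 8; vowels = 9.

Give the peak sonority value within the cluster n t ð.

5

/n/: nasal = 5.
/t/: voiceless stop = 1.
/ð/: voiced fricative = 4.
The maximum is 5.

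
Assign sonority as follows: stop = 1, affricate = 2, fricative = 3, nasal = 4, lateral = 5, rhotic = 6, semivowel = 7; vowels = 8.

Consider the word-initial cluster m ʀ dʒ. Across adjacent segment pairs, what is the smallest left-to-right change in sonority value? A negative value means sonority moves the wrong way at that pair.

/m/: nasal = 4.
/ʀ/: rhotic = 6.
/dʒ/: affricate = 2.
/m/→/ʀ/: change +2.
/ʀ/→/dʒ/: change -4.
Minimum = -4.

-4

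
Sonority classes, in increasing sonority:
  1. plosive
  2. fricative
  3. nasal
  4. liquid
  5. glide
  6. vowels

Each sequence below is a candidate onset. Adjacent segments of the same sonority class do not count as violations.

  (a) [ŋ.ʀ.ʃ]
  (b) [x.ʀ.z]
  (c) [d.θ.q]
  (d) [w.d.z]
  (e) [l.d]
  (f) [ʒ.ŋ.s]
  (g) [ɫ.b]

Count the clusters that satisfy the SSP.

(a) sonority 3-4-2: ill-formed.
(b) sonority 2-4-2: ill-formed.
(c) sonority 1-2-1: ill-formed.
(d) sonority 5-1-2: ill-formed.
(e) sonority 4-1: ill-formed.
(f) sonority 2-3-2: ill-formed.
(g) sonority 4-1: ill-formed.

0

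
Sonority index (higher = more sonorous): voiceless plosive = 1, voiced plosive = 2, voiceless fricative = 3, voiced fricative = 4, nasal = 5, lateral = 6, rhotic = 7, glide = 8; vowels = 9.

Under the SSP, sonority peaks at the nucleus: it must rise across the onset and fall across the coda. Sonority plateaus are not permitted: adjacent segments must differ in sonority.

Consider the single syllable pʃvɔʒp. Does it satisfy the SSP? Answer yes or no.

Onset: /p/ is a voiceless plosive (sonority 1), /ʃ/ is a voiceless fricative (sonority 3), /v/ is a voiced fricative (sonority 4); then the nucleus /ɔ/ (sonority 9).
Onset profile 1-3-4-9 — rises to the nucleus.
Coda: /ʒ/ is a voiced fricative (sonority 4), /p/ is a voiceless plosive (sonority 1).
Coda profile 9-4-1 — falls from the nucleus.

yes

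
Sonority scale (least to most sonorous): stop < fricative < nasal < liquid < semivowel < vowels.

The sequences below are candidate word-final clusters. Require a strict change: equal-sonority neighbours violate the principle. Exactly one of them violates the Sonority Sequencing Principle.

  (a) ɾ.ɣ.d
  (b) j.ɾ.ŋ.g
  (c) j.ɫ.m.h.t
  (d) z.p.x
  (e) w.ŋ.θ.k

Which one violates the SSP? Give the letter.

d

(a) sonority 4-2-1: well-formed.
(b) sonority 5-4-3-1: well-formed.
(c) sonority 5-4-3-2-1: well-formed.
(d) sonority 2-1-2: ill-formed.
(e) sonority 5-3-2-1: well-formed.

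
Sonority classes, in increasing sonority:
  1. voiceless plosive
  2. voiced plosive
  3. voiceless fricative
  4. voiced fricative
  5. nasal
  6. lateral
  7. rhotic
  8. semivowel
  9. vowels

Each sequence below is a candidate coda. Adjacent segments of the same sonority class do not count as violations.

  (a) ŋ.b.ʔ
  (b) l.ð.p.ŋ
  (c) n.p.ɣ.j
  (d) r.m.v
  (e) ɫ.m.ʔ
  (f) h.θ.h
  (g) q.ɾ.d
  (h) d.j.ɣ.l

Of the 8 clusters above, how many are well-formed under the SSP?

(a) sonority 5-2-1: well-formed.
(b) sonority 6-4-1-5: ill-formed.
(c) sonority 5-1-4-8: ill-formed.
(d) sonority 7-5-4: well-formed.
(e) sonority 6-5-1: well-formed.
(f) sonority 3-3-3: well-formed.
(g) sonority 1-7-2: ill-formed.
(h) sonority 2-8-4-6: ill-formed.

4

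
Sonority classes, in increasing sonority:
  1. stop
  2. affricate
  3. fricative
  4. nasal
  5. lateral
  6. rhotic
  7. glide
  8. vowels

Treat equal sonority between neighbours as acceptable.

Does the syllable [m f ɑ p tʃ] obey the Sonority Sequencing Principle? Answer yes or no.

no

Onset: /m/ is a nasal (sonority 4), /f/ is a fricative (sonority 3); then the nucleus /ɑ/ (sonority 8).
Onset profile 4-3-8 — does not rise throughout.
Coda: /p/ is a stop (sonority 1), /tʃ/ is an affricate (sonority 2).
Coda profile 8-1-2 — does not fall throughout.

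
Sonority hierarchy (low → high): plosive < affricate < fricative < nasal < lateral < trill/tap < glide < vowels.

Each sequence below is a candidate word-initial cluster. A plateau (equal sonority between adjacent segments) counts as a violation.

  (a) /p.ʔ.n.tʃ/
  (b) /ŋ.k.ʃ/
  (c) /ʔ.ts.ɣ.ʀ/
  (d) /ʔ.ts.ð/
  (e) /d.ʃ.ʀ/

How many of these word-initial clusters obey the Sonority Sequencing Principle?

3

(a) 1-1-4-2 → violates
(b) 4-1-3 → violates
(c) 1-2-3-6 → obeys
(d) 1-2-3 → obeys
(e) 1-3-6 → obeys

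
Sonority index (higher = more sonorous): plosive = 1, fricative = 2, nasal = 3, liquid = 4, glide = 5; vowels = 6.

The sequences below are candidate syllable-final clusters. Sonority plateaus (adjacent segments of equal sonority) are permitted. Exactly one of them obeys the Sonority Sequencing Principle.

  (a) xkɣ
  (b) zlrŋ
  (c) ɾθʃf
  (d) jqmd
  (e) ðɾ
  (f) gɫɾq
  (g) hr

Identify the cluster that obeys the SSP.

(a) sonority 2-1-2: ill-formed.
(b) sonority 2-4-4-3: ill-formed.
(c) sonority 4-2-2-2: well-formed.
(d) sonority 5-1-3-1: ill-formed.
(e) sonority 2-4: ill-formed.
(f) sonority 1-4-4-1: ill-formed.
(g) sonority 2-4: ill-formed.

c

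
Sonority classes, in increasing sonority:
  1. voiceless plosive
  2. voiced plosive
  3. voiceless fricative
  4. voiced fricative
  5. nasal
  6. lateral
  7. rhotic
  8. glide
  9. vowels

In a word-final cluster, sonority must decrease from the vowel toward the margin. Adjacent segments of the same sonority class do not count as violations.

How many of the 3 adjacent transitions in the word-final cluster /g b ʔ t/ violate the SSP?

0

/g/ — voiced plosive, sonority 2.
/b/ — voiced plosive, sonority 2.
/ʔ/ — voiceless plosive, sonority 1.
/t/ — voiceless plosive, sonority 1.
/g/→/b/: 2→2 (plateau, allowed) — ok.
/b/→/ʔ/: 2→1 (falls) — ok.
/ʔ/→/t/: 1→1 (plateau, allowed) — ok.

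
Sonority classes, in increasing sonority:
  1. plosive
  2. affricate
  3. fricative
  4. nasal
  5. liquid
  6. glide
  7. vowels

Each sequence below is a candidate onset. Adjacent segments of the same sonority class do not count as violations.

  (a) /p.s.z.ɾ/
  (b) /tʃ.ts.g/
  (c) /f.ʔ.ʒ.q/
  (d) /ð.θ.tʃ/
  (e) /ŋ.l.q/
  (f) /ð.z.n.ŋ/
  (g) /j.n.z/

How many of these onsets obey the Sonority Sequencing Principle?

(a) 1-3-3-5 → obeys
(b) 2-2-1 → violates
(c) 3-1-3-1 → violates
(d) 3-3-2 → violates
(e) 4-5-1 → violates
(f) 3-3-4-4 → obeys
(g) 6-4-3 → violates

2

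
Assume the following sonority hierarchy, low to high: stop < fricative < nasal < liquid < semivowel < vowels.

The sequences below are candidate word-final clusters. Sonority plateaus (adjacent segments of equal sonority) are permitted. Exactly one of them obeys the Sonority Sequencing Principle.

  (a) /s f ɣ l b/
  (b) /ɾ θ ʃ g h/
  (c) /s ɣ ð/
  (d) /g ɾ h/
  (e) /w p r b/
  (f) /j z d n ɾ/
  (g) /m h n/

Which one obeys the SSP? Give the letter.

(a) /s f ɣ l b/: profile 2-2-2-4-1 — violates.
(b) /ɾ θ ʃ g h/: profile 4-2-2-1-2 — violates.
(c) /s ɣ ð/: profile 2-2-2 — obeys.
(d) /g ɾ h/: profile 1-4-2 — violates.
(e) /w p r b/: profile 5-1-4-1 — violates.
(f) /j z d n ɾ/: profile 5-2-1-3-4 — violates.
(g) /m h n/: profile 3-2-3 — violates.

c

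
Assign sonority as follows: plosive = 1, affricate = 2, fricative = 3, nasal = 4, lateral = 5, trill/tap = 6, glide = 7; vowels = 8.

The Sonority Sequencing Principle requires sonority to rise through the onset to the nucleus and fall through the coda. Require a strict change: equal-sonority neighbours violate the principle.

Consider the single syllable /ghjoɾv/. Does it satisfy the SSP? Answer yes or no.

yes

Onset: /g/ is a plosive (sonority 1), /h/ is a fricative (sonority 3), /j/ is a glide (sonority 7); then the nucleus /o/ (sonority 8).
Onset profile 1-3-7-8 — rises to the nucleus.
Coda: /ɾ/ is a trill/tap (sonority 6), /v/ is a fricative (sonority 3).
Coda profile 8-6-3 — falls from the nucleus.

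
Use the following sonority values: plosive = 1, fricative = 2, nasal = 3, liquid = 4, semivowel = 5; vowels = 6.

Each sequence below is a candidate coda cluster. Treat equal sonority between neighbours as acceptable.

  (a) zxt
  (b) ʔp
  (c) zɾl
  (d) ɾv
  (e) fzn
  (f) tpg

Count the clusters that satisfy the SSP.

(a) sonority 2-2-1: well-formed.
(b) sonority 1-1: well-formed.
(c) sonority 2-4-4: ill-formed.
(d) sonority 4-2: well-formed.
(e) sonority 2-2-3: ill-formed.
(f) sonority 1-1-1: well-formed.

4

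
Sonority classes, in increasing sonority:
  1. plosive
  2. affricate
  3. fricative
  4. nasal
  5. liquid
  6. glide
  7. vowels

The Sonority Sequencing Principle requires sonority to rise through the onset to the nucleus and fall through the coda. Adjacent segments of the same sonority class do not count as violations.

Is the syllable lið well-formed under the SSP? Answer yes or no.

yes

Onset: /l/ is a liquid (sonority 5); then the nucleus /i/ (sonority 7).
Onset profile 5-7 — rises to the nucleus.
Coda: /ð/ is a fricative (sonority 3).
Coda profile 7-3 — falls from the nucleus.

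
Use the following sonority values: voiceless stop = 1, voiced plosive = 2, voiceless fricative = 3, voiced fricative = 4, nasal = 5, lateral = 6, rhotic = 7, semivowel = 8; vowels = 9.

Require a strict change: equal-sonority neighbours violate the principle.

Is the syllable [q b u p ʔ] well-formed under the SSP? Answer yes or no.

Onset: /q/ is a voiceless stop (sonority 1), /b/ is a voiced plosive (sonority 2); then the nucleus /u/ (sonority 9).
Onset profile 1-2-9 — rises to the nucleus.
Coda: /p/ is a voiceless stop (sonority 1), /ʔ/ is a voiceless stop (sonority 1).
Coda profile 9-1-1 — does not strictly fall throughout.

no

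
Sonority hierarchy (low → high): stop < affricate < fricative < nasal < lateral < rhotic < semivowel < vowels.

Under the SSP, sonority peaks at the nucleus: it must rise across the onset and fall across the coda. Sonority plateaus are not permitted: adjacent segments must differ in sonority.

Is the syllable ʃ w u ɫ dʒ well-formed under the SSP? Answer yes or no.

yes

Onset: /ʃ/ is a fricative (sonority 3), /w/ is a semivowel (sonority 7); then the nucleus /u/ (sonority 8).
Onset profile 3-7-8 — rises to the nucleus.
Coda: /ɫ/ is a lateral (sonority 5), /dʒ/ is an affricate (sonority 2).
Coda profile 8-5-2 — falls from the nucleus.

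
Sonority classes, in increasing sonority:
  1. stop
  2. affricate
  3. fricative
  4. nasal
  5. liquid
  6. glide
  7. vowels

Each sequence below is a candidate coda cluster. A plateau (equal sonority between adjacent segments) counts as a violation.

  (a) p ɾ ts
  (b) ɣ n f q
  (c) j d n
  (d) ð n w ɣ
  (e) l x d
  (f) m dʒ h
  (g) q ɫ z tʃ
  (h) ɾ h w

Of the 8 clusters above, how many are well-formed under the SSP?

1

(a) sonority 1-5-2: ill-formed.
(b) sonority 3-4-3-1: ill-formed.
(c) sonority 6-1-4: ill-formed.
(d) sonority 3-4-6-3: ill-formed.
(e) sonority 5-3-1: well-formed.
(f) sonority 4-2-3: ill-formed.
(g) sonority 1-5-3-2: ill-formed.
(h) sonority 5-3-6: ill-formed.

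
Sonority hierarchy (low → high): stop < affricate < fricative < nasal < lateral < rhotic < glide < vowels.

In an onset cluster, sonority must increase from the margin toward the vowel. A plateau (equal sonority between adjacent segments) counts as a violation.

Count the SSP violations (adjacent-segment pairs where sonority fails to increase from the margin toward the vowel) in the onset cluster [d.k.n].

1

/d/ is a stop (sonority 1).
/k/ is a stop (sonority 1).
/n/ is a nasal (sonority 4).
/d/→/k/: 1→1 (plateau) — violation.
/k/→/n/: 1→4 (rises) — ok.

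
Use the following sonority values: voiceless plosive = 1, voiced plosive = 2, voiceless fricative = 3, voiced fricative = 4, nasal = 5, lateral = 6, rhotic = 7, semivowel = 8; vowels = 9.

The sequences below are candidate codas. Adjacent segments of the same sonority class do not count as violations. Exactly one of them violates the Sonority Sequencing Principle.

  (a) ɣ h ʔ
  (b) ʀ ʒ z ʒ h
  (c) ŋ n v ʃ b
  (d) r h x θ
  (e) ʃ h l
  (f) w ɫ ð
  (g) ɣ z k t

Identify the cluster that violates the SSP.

(a) ɣ h ʔ: profile 4-3-1 — obeys.
(b) ʀ ʒ z ʒ h: profile 7-4-4-4-3 — obeys.
(c) ŋ n v ʃ b: profile 5-5-4-3-2 — obeys.
(d) r h x θ: profile 7-3-3-3 — obeys.
(e) ʃ h l: profile 3-3-6 — violates.
(f) w ɫ ð: profile 8-6-4 — obeys.
(g) ɣ z k t: profile 4-4-1-1 — obeys.

e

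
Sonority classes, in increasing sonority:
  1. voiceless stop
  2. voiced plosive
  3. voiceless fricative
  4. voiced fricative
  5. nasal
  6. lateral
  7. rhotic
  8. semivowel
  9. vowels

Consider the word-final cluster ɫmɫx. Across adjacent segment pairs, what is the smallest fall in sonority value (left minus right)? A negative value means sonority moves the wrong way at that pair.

-1

/ɫ/ — lateral, sonority 6.
/m/ — nasal, sonority 5.
/ɫ/ — lateral, sonority 6.
/x/ — voiceless fricative, sonority 3.
/ɫ/→/m/: change +1.
/m/→/ɫ/: change -1.
/ɫ/→/x/: change +3.
Minimum = -1.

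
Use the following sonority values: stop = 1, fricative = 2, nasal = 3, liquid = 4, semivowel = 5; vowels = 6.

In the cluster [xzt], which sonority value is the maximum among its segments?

2

/x/: fricative = 2.
/z/: fricative = 2.
/t/: stop = 1.
The maximum is 2.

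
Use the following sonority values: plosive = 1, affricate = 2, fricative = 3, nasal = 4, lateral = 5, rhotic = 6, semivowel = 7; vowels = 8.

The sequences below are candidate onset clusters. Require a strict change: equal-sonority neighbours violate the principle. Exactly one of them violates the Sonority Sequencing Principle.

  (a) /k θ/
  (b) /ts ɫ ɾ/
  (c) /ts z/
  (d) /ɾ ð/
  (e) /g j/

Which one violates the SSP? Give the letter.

d

(a) /k θ/: profile 1-3 — obeys.
(b) /ts ɫ ɾ/: profile 2-5-6 — obeys.
(c) /ts z/: profile 2-3 — obeys.
(d) /ɾ ð/: profile 6-3 — violates.
(e) /g j/: profile 1-7 — obeys.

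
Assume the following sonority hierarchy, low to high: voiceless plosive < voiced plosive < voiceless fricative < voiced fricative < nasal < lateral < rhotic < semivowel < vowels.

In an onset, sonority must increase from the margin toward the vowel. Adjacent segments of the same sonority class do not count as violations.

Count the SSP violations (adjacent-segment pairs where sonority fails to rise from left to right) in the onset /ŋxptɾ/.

2

/ŋ/ is a nasal (sonority 5).
/x/ is a voiceless fricative (sonority 3).
/p/ is a voiceless plosive (sonority 1).
/t/ is a voiceless plosive (sonority 1).
/ɾ/ is a rhotic (sonority 7).
/ŋ/→/x/: 5→3 (does not rise) — violation.
/x/→/p/: 3→1 (does not rise) — violation.
/p/→/t/: 1→1 (plateau, allowed) — ok.
/t/→/ɾ/: 1→7 (rises) — ok.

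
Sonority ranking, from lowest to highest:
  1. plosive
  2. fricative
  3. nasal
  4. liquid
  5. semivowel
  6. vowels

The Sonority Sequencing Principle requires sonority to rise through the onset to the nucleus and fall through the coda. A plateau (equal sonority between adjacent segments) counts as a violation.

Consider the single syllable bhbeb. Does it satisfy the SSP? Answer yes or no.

Onset: /b/ is a plosive (sonority 1), /h/ is a fricative (sonority 2), /b/ is a plosive (sonority 1); then the nucleus /e/ (sonority 6).
Onset profile 1-2-1-6 — does not strictly rise throughout.
Coda: /b/ is a plosive (sonority 1).
Coda profile 6-1 — falls from the nucleus.

no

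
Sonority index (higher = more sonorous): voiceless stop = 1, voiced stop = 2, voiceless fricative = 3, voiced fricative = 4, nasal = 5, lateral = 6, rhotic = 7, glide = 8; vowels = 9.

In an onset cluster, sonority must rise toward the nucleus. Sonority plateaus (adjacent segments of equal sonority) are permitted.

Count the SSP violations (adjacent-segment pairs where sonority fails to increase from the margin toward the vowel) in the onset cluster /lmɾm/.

2

/l/ is a lateral (sonority 6).
/m/ is a nasal (sonority 5).
/ɾ/ is a rhotic (sonority 7).
/m/ is a nasal (sonority 5).
/l/→/m/: 6→5 (does not rise) — violation.
/m/→/ɾ/: 5→7 (rises) — ok.
/ɾ/→/m/: 7→5 (does not rise) — violation.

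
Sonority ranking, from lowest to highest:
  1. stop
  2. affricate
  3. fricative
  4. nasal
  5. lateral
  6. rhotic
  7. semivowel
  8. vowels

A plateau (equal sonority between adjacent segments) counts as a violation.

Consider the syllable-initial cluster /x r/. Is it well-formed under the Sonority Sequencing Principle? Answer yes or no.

/x/ is a fricative (sonority 3).
/r/ is a rhotic (sonority 6).
The profile 3-6 strictly rises, so the syllable-initial cluster satisfies the SSP.

yes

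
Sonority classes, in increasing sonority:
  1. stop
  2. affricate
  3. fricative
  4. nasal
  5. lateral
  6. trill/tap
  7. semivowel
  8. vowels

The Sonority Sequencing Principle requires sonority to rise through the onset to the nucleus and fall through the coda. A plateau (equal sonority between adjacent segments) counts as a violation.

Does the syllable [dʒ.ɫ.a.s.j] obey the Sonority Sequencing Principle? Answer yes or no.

Onset: /dʒ/ is an affricate (sonority 2), /ɫ/ is a lateral (sonority 5); then the nucleus /a/ (sonority 8).
Onset profile 2-5-8 — rises to the nucleus.
Coda: /s/ is a fricative (sonority 3), /j/ is a semivowel (sonority 7).
Coda profile 8-3-7 — does not strictly fall throughout.

no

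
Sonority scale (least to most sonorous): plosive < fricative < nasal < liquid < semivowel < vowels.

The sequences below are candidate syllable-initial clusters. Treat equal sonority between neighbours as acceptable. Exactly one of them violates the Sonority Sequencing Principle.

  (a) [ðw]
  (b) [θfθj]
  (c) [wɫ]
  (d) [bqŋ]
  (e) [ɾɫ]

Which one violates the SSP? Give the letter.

(a) sonority 2-5: well-formed.
(b) sonority 2-2-2-5: well-formed.
(c) sonority 5-4: ill-formed.
(d) sonority 1-1-3: well-formed.
(e) sonority 4-4: well-formed.

c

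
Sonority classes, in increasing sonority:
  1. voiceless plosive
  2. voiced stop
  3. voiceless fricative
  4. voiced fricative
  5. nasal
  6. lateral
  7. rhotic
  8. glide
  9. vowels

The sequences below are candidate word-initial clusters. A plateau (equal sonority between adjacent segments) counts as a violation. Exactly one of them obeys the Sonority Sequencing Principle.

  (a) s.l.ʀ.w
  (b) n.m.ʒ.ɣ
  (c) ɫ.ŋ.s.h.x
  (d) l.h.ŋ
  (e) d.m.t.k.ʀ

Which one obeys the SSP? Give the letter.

a

(a) 3-6-7-8 → obeys
(b) 5-5-4-4 → violates
(c) 6-5-3-3-3 → violates
(d) 6-3-5 → violates
(e) 2-5-1-1-7 → violates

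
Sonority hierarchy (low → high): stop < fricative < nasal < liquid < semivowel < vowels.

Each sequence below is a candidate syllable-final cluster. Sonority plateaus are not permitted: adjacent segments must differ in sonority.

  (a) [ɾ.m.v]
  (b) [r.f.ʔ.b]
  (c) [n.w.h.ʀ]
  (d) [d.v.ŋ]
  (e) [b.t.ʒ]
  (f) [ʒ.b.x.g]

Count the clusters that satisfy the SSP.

(a) [ɾ.m.v]: profile 4-3-2 — obeys.
(b) [r.f.ʔ.b]: profile 4-2-1-1 — violates.
(c) [n.w.h.ʀ]: profile 3-5-2-4 — violates.
(d) [d.v.ŋ]: profile 1-2-3 — violates.
(e) [b.t.ʒ]: profile 1-1-2 — violates.
(f) [ʒ.b.x.g]: profile 2-1-2-1 — violates.

1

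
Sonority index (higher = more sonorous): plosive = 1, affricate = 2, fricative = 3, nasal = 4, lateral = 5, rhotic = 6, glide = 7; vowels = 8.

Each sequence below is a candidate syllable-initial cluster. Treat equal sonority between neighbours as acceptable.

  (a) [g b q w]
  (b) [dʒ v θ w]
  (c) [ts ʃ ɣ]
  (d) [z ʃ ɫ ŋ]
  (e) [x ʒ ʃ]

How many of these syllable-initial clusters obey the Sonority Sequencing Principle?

4

(a) 1-1-1-7 → obeys
(b) 2-3-3-7 → obeys
(c) 2-3-3 → obeys
(d) 3-3-5-4 → violates
(e) 3-3-3 → obeys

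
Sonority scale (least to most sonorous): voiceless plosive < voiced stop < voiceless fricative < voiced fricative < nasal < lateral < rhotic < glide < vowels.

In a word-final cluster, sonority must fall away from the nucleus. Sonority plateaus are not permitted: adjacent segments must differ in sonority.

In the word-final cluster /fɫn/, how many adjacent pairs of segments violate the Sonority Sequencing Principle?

/f/ is a voiceless fricative (sonority 3).
/ɫ/ is a lateral (sonority 6).
/n/ is a nasal (sonority 5).
/f/→/ɫ/: 3→6 (does not fall) — violation.
/ɫ/→/n/: 6→5 (falls) — ok.

1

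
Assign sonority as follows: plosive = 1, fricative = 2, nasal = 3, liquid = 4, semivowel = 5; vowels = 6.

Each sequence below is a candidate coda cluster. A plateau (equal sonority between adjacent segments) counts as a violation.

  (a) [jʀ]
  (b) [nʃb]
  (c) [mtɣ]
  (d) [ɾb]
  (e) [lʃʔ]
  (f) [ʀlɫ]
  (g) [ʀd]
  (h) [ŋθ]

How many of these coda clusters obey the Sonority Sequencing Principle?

6

(a) sonority 5-4: well-formed.
(b) sonority 3-2-1: well-formed.
(c) sonority 3-1-2: ill-formed.
(d) sonority 4-1: well-formed.
(e) sonority 4-2-1: well-formed.
(f) sonority 4-4-4: ill-formed.
(g) sonority 4-1: well-formed.
(h) sonority 3-2: well-formed.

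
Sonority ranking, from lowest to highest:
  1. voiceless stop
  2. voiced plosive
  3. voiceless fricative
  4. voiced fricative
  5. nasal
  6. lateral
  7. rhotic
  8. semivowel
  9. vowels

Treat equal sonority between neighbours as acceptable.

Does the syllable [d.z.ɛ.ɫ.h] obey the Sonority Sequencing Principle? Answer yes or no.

yes

Onset: /d/ is a voiced plosive (sonority 2), /z/ is a voiced fricative (sonority 4); then the nucleus /ɛ/ (sonority 9).
Onset profile 2-4-9 — rises to the nucleus.
Coda: /ɫ/ is a lateral (sonority 6), /h/ is a voiceless fricative (sonority 3).
Coda profile 9-6-3 — falls from the nucleus.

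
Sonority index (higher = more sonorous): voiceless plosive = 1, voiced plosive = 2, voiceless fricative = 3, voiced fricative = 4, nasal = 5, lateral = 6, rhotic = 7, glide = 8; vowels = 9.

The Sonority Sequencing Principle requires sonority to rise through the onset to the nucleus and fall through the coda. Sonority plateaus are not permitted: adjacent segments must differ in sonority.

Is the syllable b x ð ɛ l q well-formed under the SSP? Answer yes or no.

Onset: /b/ is a voiced plosive (sonority 2), /x/ is a voiceless fricative (sonority 3), /ð/ is a voiced fricative (sonority 4); then the nucleus /ɛ/ (sonority 9).
Onset profile 2-3-4-9 — rises to the nucleus.
Coda: /l/ is a lateral (sonority 6), /q/ is a voiceless plosive (sonority 1).
Coda profile 9-6-1 — falls from the nucleus.

yes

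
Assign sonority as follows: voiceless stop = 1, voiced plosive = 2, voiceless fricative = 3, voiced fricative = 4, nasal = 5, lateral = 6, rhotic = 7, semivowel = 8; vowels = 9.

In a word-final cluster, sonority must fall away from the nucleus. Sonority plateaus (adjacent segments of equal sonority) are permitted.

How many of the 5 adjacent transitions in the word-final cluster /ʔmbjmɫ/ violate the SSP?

/ʔ/ is a voiceless stop (sonority 1).
/m/ is a nasal (sonority 5).
/b/ is a voiced plosive (sonority 2).
/j/ is a semivowel (sonority 8).
/m/ is a nasal (sonority 5).
/ɫ/ is a lateral (sonority 6).
/ʔ/→/m/: 1→5 (does not fall) — violation.
/m/→/b/: 5→2 (falls) — ok.
/b/→/j/: 2→8 (does not fall) — violation.
/j/→/m/: 8→5 (falls) — ok.
/m/→/ɫ/: 5→6 (does not fall) — violation.

3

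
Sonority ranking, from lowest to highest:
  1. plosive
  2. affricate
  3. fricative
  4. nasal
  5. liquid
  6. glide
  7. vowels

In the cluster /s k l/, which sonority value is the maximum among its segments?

/s/ — fricative, sonority 3.
/k/ — plosive, sonority 1.
/l/ — liquid, sonority 5.
The maximum is 5.

5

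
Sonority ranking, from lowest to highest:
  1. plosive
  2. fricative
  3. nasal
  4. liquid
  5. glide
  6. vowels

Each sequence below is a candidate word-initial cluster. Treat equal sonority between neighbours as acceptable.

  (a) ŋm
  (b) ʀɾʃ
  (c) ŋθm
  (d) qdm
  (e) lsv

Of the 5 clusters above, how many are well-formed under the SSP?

(a) 3-3 → obeys
(b) 4-4-2 → violates
(c) 3-2-3 → violates
(d) 1-1-3 → obeys
(e) 4-2-2 → violates

2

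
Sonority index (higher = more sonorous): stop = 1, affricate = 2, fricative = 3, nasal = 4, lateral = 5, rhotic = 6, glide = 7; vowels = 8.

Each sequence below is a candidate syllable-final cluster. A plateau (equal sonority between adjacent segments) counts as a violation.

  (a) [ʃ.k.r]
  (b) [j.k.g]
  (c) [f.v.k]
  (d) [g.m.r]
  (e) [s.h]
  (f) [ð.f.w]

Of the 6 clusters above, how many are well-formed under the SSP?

(a) [ʃ.k.r]: profile 3-1-6 — violates.
(b) [j.k.g]: profile 7-1-1 — violates.
(c) [f.v.k]: profile 3-3-1 — violates.
(d) [g.m.r]: profile 1-4-6 — violates.
(e) [s.h]: profile 3-3 — violates.
(f) [ð.f.w]: profile 3-3-7 — violates.

0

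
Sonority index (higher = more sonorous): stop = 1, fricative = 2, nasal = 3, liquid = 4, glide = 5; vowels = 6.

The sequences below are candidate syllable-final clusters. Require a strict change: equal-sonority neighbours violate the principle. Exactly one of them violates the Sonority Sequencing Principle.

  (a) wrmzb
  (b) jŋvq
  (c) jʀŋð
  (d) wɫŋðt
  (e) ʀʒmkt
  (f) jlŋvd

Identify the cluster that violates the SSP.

(a) 5-4-3-2-1 → obeys
(b) 5-3-2-1 → obeys
(c) 5-4-3-2 → obeys
(d) 5-4-3-2-1 → obeys
(e) 4-2-3-1-1 → violates
(f) 5-4-3-2-1 → obeys

e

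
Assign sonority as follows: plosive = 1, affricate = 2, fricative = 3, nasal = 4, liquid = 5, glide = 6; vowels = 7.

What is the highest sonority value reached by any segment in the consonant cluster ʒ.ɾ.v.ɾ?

5

/ʒ/ is a fricative (sonority 3).
/ɾ/ is a liquid (sonority 5).
/v/ is a fricative (sonority 3).
/ɾ/ is a liquid (sonority 5).
The maximum is 5.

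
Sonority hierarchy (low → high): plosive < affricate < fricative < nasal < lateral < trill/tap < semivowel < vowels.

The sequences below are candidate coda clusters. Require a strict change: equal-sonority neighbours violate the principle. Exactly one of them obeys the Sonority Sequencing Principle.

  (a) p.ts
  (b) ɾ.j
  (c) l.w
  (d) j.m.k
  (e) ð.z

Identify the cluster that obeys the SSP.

(a) p.ts: profile 1-2 — violates.
(b) ɾ.j: profile 6-7 — violates.
(c) l.w: profile 5-7 — violates.
(d) j.m.k: profile 7-4-1 — obeys.
(e) ð.z: profile 3-3 — violates.

d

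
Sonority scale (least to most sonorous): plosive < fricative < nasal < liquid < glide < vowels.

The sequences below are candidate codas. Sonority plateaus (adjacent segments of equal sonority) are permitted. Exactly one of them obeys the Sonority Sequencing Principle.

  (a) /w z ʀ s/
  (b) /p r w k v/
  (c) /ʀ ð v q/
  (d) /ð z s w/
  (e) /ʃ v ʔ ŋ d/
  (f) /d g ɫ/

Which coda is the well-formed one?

(a) /w z ʀ s/: profile 5-2-4-2 — violates.
(b) /p r w k v/: profile 1-4-5-1-2 — violates.
(c) /ʀ ð v q/: profile 4-2-2-1 — obeys.
(d) /ð z s w/: profile 2-2-2-5 — violates.
(e) /ʃ v ʔ ŋ d/: profile 2-2-1-3-1 — violates.
(f) /d g ɫ/: profile 1-1-4 — violates.

c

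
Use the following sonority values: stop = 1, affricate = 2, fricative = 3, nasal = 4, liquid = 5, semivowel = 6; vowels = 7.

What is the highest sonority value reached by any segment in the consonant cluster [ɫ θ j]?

6

/ɫ/ — liquid, sonority 5.
/θ/ — fricative, sonority 3.
/j/ — semivowel, sonority 6.
The maximum is 6.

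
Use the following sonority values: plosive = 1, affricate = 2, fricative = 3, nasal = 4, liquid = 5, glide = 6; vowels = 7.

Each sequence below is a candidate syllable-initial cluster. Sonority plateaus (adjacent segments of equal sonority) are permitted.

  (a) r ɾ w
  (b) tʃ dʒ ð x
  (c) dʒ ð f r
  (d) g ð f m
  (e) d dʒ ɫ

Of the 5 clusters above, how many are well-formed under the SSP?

(a) r ɾ w: profile 5-5-6 — obeys.
(b) tʃ dʒ ð x: profile 2-2-3-3 — obeys.
(c) dʒ ð f r: profile 2-3-3-5 — obeys.
(d) g ð f m: profile 1-3-3-4 — obeys.
(e) d dʒ ɫ: profile 1-2-5 — obeys.

5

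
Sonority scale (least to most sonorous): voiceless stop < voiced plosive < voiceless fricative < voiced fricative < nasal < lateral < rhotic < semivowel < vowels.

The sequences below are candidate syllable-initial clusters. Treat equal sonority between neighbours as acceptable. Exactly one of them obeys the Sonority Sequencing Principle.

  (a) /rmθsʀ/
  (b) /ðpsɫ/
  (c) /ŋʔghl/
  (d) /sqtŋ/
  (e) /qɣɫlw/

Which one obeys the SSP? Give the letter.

(a) /rmθsʀ/: profile 7-5-3-3-7 — violates.
(b) /ðpsɫ/: profile 4-1-3-6 — violates.
(c) /ŋʔghl/: profile 5-1-2-3-6 — violates.
(d) /sqtŋ/: profile 3-1-1-5 — violates.
(e) /qɣɫlw/: profile 1-4-6-6-8 — obeys.

e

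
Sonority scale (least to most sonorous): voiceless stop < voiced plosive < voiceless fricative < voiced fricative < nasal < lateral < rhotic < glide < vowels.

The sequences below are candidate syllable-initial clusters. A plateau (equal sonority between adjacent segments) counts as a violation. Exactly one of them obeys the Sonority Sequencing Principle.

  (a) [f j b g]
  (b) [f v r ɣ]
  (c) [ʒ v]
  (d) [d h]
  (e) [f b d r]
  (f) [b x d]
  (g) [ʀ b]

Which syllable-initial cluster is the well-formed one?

(a) sonority 3-8-2-2: ill-formed.
(b) sonority 3-4-7-4: ill-formed.
(c) sonority 4-4: ill-formed.
(d) sonority 2-3: well-formed.
(e) sonority 3-2-2-7: ill-formed.
(f) sonority 2-3-2: ill-formed.
(g) sonority 7-2: ill-formed.

d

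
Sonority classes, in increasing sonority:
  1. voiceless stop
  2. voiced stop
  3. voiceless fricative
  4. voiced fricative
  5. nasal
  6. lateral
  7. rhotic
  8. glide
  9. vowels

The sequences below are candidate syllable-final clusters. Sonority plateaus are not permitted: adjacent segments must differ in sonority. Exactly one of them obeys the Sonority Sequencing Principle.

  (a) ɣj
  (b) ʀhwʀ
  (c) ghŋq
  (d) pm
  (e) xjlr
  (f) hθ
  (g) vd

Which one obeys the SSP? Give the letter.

(a) 4-8 → violates
(b) 7-3-8-7 → violates
(c) 2-3-5-1 → violates
(d) 1-5 → violates
(e) 3-8-6-7 → violates
(f) 3-3 → violates
(g) 4-2 → obeys

g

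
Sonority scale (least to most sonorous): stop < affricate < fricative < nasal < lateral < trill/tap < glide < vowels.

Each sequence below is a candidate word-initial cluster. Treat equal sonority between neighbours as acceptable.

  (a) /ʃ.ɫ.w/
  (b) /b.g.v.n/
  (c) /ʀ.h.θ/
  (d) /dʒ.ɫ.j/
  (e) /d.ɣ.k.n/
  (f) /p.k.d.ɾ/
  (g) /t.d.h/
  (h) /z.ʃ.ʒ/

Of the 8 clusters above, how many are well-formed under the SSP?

6

(a) 3-5-7 → obeys
(b) 1-1-3-4 → obeys
(c) 6-3-3 → violates
(d) 2-5-7 → obeys
(e) 1-3-1-4 → violates
(f) 1-1-1-6 → obeys
(g) 1-1-3 → obeys
(h) 3-3-3 → obeys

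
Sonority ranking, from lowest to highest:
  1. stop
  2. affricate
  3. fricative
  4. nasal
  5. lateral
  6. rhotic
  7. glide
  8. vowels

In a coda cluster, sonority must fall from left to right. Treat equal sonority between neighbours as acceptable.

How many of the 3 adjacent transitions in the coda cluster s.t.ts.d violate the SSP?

/s/ is a fricative (sonority 3).
/t/ is a stop (sonority 1).
/ts/ is an affricate (sonority 2).
/d/ is a stop (sonority 1).
/s/→/t/: 3→1 (falls) — ok.
/t/→/ts/: 1→2 (does not fall) — violation.
/ts/→/d/: 2→1 (falls) — ok.

1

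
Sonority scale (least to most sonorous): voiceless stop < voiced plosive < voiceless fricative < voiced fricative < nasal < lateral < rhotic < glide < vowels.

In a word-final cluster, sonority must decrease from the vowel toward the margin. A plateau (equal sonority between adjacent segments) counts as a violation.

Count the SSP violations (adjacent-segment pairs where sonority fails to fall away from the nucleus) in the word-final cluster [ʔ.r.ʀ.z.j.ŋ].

3

/ʔ/: voiceless stop = 1.
/r/: rhotic = 7.
/ʀ/: rhotic = 7.
/z/: voiced fricative = 4.
/j/: glide = 8.
/ŋ/: nasal = 5.
/ʔ/→/r/: 1→7 (does not fall) — violation.
/r/→/ʀ/: 7→7 (plateau) — violation.
/ʀ/→/z/: 7→4 (falls) — ok.
/z/→/j/: 4→8 (does not fall) — violation.
/j/→/ŋ/: 8→5 (falls) — ok.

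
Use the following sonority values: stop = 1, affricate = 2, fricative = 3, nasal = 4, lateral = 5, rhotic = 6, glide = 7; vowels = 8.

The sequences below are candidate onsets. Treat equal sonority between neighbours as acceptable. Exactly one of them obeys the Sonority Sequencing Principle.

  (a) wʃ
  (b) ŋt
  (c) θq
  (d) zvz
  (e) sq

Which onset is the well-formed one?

(a) 7-3 → violates
(b) 4-1 → violates
(c) 3-1 → violates
(d) 3-3-3 → obeys
(e) 3-1 → violates

d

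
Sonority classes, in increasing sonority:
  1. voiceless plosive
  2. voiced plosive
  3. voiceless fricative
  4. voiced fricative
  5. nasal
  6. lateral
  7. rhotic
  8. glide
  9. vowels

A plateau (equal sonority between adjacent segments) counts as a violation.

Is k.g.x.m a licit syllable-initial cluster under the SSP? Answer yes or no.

yes

/k/ — voiceless plosive, sonority 1.
/g/ — voiced plosive, sonority 2.
/x/ — voiceless fricative, sonority 3.
/m/ — nasal, sonority 5.
The profile 1-2-3-5 strictly rises, so the syllable-initial cluster satisfies the SSP.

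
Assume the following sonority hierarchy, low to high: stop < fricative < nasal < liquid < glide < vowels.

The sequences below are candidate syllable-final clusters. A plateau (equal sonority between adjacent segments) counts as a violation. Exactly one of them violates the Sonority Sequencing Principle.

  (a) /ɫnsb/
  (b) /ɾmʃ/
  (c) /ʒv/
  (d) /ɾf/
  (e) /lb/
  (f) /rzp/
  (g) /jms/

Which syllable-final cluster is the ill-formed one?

c

(a) /ɫnsb/: profile 4-3-2-1 — obeys.
(b) /ɾmʃ/: profile 4-3-2 — obeys.
(c) /ʒv/: profile 2-2 — violates.
(d) /ɾf/: profile 4-2 — obeys.
(e) /lb/: profile 4-1 — obeys.
(f) /rzp/: profile 4-2-1 — obeys.
(g) /jms/: profile 5-3-2 — obeys.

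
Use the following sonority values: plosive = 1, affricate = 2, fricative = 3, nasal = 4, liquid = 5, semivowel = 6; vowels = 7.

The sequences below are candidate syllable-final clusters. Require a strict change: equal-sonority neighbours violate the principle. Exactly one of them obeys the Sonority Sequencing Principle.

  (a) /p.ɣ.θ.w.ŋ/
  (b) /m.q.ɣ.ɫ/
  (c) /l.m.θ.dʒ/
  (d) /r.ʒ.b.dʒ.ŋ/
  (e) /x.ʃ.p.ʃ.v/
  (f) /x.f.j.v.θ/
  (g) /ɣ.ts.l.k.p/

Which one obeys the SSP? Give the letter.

c

(a) sonority 1-3-3-6-4: ill-formed.
(b) sonority 4-1-3-5: ill-formed.
(c) sonority 5-4-3-2: well-formed.
(d) sonority 5-3-1-2-4: ill-formed.
(e) sonority 3-3-1-3-3: ill-formed.
(f) sonority 3-3-6-3-3: ill-formed.
(g) sonority 3-2-5-1-1: ill-formed.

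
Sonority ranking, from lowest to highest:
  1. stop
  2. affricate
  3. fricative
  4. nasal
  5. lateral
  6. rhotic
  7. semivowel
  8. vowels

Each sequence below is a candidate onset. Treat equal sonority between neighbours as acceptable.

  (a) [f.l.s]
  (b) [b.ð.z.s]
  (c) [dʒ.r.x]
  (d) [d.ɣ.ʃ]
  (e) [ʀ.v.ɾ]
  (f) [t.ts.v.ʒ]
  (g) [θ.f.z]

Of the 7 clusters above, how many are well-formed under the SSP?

(a) 3-5-3 → violates
(b) 1-3-3-3 → obeys
(c) 2-6-3 → violates
(d) 1-3-3 → obeys
(e) 6-3-6 → violates
(f) 1-2-3-3 → obeys
(g) 3-3-3 → obeys

4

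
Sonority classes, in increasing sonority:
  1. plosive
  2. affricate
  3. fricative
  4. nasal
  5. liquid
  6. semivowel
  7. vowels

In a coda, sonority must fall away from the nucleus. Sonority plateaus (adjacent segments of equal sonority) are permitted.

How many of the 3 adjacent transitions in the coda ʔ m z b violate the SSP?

/ʔ/ is a plosive (sonority 1).
/m/ is a nasal (sonority 4).
/z/ is a fricative (sonority 3).
/b/ is a plosive (sonority 1).
/ʔ/→/m/: 1→4 (does not fall) — violation.
/m/→/z/: 4→3 (falls) — ok.
/z/→/b/: 3→1 (falls) — ok.

1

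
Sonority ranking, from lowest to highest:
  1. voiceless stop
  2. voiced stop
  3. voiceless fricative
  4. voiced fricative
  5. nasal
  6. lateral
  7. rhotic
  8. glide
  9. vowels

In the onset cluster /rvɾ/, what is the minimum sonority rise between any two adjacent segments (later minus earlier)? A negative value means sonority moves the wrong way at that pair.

-3

/r/ is a rhotic (sonority 7).
/v/ is a voiced fricative (sonority 4).
/ɾ/ is a rhotic (sonority 7).
/r/→/v/: change -3.
/v/→/ɾ/: change +3.
Minimum = -3.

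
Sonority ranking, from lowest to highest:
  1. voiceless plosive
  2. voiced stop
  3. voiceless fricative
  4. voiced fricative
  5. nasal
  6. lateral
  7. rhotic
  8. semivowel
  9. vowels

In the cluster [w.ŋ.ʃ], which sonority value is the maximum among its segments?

/w/: semivowel = 8.
/ŋ/: nasal = 5.
/ʃ/: voiceless fricative = 3.
The maximum is 8.

8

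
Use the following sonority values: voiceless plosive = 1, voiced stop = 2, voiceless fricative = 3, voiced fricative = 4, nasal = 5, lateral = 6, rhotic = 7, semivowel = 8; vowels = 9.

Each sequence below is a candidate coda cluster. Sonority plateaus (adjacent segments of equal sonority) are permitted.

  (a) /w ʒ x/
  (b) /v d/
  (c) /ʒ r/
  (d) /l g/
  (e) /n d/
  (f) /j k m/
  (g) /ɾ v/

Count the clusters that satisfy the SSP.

(a) sonority 8-4-3: well-formed.
(b) sonority 4-2: well-formed.
(c) sonority 4-7: ill-formed.
(d) sonority 6-2: well-formed.
(e) sonority 5-2: well-formed.
(f) sonority 8-1-5: ill-formed.
(g) sonority 7-4: well-formed.

5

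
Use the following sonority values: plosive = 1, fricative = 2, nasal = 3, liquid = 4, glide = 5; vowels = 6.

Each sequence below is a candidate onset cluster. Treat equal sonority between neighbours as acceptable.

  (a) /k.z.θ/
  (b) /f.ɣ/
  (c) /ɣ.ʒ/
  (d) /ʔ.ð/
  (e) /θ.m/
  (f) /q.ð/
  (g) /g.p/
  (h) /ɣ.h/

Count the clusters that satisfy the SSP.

(a) /k.z.θ/: profile 1-2-2 — obeys.
(b) /f.ɣ/: profile 2-2 — obeys.
(c) /ɣ.ʒ/: profile 2-2 — obeys.
(d) /ʔ.ð/: profile 1-2 — obeys.
(e) /θ.m/: profile 2-3 — obeys.
(f) /q.ð/: profile 1-2 — obeys.
(g) /g.p/: profile 1-1 — obeys.
(h) /ɣ.h/: profile 2-2 — obeys.

8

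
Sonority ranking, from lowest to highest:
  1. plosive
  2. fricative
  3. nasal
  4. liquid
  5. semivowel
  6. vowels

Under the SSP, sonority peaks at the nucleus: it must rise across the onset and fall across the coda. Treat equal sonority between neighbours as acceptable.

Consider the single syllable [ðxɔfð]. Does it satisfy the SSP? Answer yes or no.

Onset: /ð/ is a fricative (sonority 2), /x/ is a fricative (sonority 2); then the nucleus /ɔ/ (sonority 6).
Onset profile 2-2-6 — rises to the nucleus.
Coda: /f/ is a fricative (sonority 2), /ð/ is a fricative (sonority 2).
Coda profile 6-2-2 — falls from the nucleus.

yes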